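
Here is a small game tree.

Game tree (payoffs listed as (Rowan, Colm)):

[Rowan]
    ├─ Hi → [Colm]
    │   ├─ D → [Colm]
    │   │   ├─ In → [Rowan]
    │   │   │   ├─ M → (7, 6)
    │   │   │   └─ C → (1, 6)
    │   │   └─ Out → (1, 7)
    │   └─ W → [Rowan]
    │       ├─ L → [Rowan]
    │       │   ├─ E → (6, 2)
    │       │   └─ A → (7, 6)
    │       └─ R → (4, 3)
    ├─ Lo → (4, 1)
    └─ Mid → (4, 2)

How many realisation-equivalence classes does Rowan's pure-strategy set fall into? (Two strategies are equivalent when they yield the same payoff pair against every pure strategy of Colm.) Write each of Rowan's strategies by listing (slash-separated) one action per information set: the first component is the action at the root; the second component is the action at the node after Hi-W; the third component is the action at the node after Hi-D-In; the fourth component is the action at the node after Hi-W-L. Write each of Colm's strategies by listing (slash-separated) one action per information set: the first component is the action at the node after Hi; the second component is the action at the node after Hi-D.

8

Rowan has 24 pure strategies: Hi/L/M/E, Hi/L/M/A, Hi/L/C/E, Hi/L/C/A, Hi/R/M/E, Hi/R/M/A, Hi/R/C/E, Hi/R/C/A, Lo/L/M/E, Lo/L/M/A, Lo/L/C/E, Lo/L/C/A, Lo/R/M/E, Lo/R/M/A, Lo/R/C/E, Lo/R/C/A, Mid/L/M/E, Mid/L/M/A, Mid/L/C/E, Mid/L/C/A, Mid/R/M/E, Mid/R/M/A, Mid/R/C/E, Mid/R/C/A. Columns: D/In, D/Out, W/In, W/Out.
{Hi/L/M/E} → row (7,6) (1,7) (6,2) (6,2)
{Hi/L/M/A} → row (7,6) (1,7) (7,6) (7,6)
{Hi/L/C/E} → row (1,6) (1,7) (6,2) (6,2)
{Hi/L/C/A} → row (1,6) (1,7) (7,6) (7,6)
{Hi/R/M/E, Hi/R/M/A} → row (7,6) (1,7) (4,3) (4,3)
{Hi/R/C/E, Hi/R/C/A} → row (1,6) (1,7) (4,3) (4,3)
{Lo/L/M/E, Lo/L/M/A, Lo/L/C/E, Lo/L/C/A, Lo/R/M/E, Lo/R/M/A, Lo/R/C/E, Lo/R/C/A} → row (4,1) (4,1) (4,1) (4,1)
{Mid/L/M/E, Mid/L/M/A, Mid/L/C/E, Mid/L/C/A, Mid/R/M/E, Mid/R/M/A, Mid/R/C/E, Mid/R/C/A} → row (4,2) (4,2) (4,2) (4,2)
That's 8 distinct rows out of 24 strategies.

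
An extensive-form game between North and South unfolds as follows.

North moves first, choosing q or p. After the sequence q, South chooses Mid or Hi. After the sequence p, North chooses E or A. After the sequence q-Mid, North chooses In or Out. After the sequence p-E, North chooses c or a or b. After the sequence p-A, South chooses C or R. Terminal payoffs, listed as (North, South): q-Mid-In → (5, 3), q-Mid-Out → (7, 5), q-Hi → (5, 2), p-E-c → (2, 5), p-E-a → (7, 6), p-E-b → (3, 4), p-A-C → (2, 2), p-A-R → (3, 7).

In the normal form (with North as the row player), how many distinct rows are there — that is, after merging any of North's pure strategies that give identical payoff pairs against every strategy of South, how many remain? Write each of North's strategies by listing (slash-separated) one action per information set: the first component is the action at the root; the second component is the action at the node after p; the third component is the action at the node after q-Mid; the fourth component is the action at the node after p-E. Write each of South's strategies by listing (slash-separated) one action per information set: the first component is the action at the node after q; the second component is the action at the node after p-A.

6

North has 24 pure strategies: q/E/In/c, q/E/In/a, q/E/In/b, q/E/Out/c, q/E/Out/a, q/E/Out/b, q/A/In/c, q/A/In/a, q/A/In/b, q/A/Out/c, q/A/Out/a, q/A/Out/b, p/E/In/c, p/E/In/a, p/E/In/b, p/E/Out/c, p/E/Out/a, p/E/Out/b, p/A/In/c, p/A/In/a, p/A/In/b, p/A/Out/c, p/A/Out/a, p/A/Out/b. Columns: Mid/C, Mid/R, Hi/C, Hi/R.
{q/E/In/c, q/E/In/a, q/E/In/b, q/A/In/c, q/A/In/a, q/A/In/b} → row (5,3) (5,3) (5,2) (5,2)
{q/E/Out/c, q/E/Out/a, q/E/Out/b, q/A/Out/c, q/A/Out/a, q/A/Out/b} → row (7,5) (7,5) (5,2) (5,2)
{p/E/In/c, p/E/Out/c} → row (2,5) (2,5) (2,5) (2,5)
{p/E/In/a, p/E/Out/a} → row (7,6) (7,6) (7,6) (7,6)
{p/E/In/b, p/E/Out/b} → row (3,4) (3,4) (3,4) (3,4)
{p/A/In/c, p/A/In/a, p/A/In/b, p/A/Out/c, p/A/Out/a, p/A/Out/b} → row (2,2) (3,7) (2,2) (3,7)
That's 6 distinct rows out of 24 strategies.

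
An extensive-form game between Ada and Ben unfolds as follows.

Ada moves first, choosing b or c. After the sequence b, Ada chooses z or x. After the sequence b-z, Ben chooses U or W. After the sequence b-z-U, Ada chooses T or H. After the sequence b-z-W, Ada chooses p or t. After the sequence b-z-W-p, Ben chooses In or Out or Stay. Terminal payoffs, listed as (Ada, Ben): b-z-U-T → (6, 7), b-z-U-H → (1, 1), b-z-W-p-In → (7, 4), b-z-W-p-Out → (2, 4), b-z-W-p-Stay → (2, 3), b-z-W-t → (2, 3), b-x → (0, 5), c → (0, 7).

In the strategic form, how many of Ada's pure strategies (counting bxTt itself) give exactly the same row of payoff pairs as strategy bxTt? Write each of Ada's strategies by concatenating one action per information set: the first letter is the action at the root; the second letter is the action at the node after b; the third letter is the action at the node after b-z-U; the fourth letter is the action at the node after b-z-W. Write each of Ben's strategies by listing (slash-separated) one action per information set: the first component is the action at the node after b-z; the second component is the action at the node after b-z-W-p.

4

Row for bxTt (columns U/In, U/Out, U/Stay, W/In, W/Out, W/Stay): (0,5) (0,5) (0,5) (0,5) (0,5) (0,5).
Under bxTt, Ada's choice at the node after b-z-U and at the node after b-z-W can never be reached regardless of what Ben does, so varying those choices leaves every outcome unchanged.
Holding the reachable choices fixed and varying the unreachable ones freely already gives 2 × 2 = 4 equivalent strategies.
No other strategy reproduces this row, so those 4 are the full class: bxTp, bxTt, bxHp, bxHt.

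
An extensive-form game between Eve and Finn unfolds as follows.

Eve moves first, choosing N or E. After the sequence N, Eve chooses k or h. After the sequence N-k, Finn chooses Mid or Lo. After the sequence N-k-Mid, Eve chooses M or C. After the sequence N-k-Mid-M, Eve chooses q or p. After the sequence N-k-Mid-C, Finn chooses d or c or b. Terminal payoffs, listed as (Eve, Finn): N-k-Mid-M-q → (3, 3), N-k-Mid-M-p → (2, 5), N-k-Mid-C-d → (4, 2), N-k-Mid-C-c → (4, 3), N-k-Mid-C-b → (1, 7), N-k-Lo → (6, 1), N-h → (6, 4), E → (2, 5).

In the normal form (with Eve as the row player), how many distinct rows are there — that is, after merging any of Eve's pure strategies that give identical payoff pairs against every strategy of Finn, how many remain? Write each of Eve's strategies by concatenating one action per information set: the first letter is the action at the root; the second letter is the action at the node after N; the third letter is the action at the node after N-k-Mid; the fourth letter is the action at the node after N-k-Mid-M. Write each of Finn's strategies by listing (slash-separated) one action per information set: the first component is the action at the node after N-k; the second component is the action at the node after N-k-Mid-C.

5

Eve has 16 pure strategies: NkMq, NkMp, NkCq, NkCp, NhMq, NhMp, NhCq, NhCp, EkMq, EkMp, EkCq, EkCp, EhMq, EhMp, EhCq, EhCp. Columns: Mid/d, Mid/c, Mid/b, Lo/d, Lo/c, Lo/b.
{NkMq} → row (3,3) (3,3) (3,3) (6,1) (6,1) (6,1)
{NkMp} → row (2,5) (2,5) (2,5) (6,1) (6,1) (6,1)
{NkCq, NkCp} → row (4,2) (4,3) (1,7) (6,1) (6,1) (6,1)
{NhMq, NhMp, NhCq, NhCp} → row (6,4) (6,4) (6,4) (6,4) (6,4) (6,4)
{EkMq, EkMp, EkCq, EkCp, EhMq, EhMp, EhCq, EhCp} → row (2,5) (2,5) (2,5) (2,5) (2,5) (2,5)
That's 5 distinct rows out of 16 strategies.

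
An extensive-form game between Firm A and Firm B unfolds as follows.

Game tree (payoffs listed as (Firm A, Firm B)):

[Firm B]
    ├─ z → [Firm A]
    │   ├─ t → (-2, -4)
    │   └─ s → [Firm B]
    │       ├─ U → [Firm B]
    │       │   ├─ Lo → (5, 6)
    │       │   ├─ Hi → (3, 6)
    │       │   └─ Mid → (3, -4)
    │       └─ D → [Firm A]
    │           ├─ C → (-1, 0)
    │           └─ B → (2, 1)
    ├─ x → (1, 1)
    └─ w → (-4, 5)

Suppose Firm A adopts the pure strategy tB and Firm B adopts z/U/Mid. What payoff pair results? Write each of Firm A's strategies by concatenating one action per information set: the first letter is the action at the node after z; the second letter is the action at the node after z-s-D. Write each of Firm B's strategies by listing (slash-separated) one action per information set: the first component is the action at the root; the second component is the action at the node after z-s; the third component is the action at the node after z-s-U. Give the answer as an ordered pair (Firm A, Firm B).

Trace the play path from the root:
  Firm B plays z
  Firm A plays t at [z]
→ terminal payoff (-2, -4).
(Firm A's choice at the node after z-s-D is never reached on this path, so it doesn't affect the outcome.)

(-2, -4)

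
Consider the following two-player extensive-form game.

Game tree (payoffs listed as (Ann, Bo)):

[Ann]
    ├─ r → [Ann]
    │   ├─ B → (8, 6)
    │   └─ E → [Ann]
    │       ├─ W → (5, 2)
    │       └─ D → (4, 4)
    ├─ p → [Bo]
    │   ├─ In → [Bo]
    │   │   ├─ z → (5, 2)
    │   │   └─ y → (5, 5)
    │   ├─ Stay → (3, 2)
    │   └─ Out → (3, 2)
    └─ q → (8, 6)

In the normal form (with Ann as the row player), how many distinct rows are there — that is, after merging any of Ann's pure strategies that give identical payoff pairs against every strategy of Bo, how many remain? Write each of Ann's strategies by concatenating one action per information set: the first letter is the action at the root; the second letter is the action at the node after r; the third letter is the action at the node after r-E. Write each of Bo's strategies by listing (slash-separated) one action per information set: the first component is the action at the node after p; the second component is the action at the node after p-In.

4

Ann has 12 pure strategies: rBW, rBD, rEW, rED, pBW, pBD, pEW, pED, qBW, qBD, qEW, qED. Columns: In/z, In/y, Stay/z, Stay/y, Out/z, Out/y.
{rBW, rBD, qBW, qBD, qEW, qED} → row (8,6) (8,6) (8,6) (8,6) (8,6) (8,6)
{rEW} → row (5,2) (5,2) (5,2) (5,2) (5,2) (5,2)
{rED} → row (4,4) (4,4) (4,4) (4,4) (4,4) (4,4)
{pBW, pBD, pEW, pED} → row (5,2) (5,5) (3,2) (3,2) (3,2) (3,2)
That's 4 distinct rows out of 12 strategies.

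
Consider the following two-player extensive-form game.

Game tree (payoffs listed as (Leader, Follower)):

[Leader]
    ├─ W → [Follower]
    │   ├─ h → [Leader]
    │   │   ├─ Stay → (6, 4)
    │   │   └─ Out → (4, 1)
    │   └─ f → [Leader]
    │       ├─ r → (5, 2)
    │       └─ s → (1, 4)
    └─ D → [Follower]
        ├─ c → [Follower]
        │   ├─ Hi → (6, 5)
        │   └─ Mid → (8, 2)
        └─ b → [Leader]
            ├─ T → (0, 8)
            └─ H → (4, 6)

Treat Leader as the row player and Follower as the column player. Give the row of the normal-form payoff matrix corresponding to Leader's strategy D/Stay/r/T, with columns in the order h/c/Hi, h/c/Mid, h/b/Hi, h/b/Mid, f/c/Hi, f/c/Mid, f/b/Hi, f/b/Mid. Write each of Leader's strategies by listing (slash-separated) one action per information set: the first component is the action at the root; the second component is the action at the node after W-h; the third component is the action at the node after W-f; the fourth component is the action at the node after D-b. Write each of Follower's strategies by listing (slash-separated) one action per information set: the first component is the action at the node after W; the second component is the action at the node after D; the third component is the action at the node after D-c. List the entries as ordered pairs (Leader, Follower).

vs h/c/Hi: Leader plays D → Follower plays c at [D] → Follower plays Hi at [D-c] → (6, 5)
vs h/c/Mid: Leader plays D → Follower plays c at [D] → Follower plays Mid at [D-c] → (8, 2)
vs h/b/Hi: Leader plays D → Follower plays b at [D] → Leader plays T at [D-b] → (0, 8)
vs h/b/Mid: Leader plays D → Follower plays b at [D] → Leader plays T at [D-b] → (0, 8)
vs f/c/Hi: Leader plays D → Follower plays c at [D] → Follower plays Hi at [D-c] → (6, 5)
vs f/c/Mid: Leader plays D → Follower plays c at [D] → Follower plays Mid at [D-c] → (8, 2)
vs f/b/Hi: Leader plays D → Follower plays b at [D] → Leader plays T at [D-b] → (0, 8)
vs f/b/Mid: Leader plays D → Follower plays b at [D] → Leader plays T at [D-b] → (0, 8)

(6,5) (8,2) (0,8) (0,8) (6,5) (8,2) (0,8) (0,8)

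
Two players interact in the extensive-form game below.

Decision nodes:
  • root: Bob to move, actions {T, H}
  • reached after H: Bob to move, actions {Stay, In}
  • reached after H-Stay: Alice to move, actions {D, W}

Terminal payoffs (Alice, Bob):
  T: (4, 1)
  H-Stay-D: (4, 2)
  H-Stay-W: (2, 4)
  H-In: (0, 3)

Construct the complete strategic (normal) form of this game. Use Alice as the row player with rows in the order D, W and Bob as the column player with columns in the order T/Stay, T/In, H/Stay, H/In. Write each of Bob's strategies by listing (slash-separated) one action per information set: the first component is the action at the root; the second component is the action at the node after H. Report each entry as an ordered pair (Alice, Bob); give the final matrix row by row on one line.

Row D: T/Stay→(4,1), T/In→(4,1), H/Stay→(4,2), H/In→(0,3)
Row W: T/Stay→(4,1), T/In→(4,1), H/Stay→(2,4), H/In→(0,3)

D: (4,1) (4,1) (4,2) (0,3) | W: (4,1) (4,1) (2,4) (0,3)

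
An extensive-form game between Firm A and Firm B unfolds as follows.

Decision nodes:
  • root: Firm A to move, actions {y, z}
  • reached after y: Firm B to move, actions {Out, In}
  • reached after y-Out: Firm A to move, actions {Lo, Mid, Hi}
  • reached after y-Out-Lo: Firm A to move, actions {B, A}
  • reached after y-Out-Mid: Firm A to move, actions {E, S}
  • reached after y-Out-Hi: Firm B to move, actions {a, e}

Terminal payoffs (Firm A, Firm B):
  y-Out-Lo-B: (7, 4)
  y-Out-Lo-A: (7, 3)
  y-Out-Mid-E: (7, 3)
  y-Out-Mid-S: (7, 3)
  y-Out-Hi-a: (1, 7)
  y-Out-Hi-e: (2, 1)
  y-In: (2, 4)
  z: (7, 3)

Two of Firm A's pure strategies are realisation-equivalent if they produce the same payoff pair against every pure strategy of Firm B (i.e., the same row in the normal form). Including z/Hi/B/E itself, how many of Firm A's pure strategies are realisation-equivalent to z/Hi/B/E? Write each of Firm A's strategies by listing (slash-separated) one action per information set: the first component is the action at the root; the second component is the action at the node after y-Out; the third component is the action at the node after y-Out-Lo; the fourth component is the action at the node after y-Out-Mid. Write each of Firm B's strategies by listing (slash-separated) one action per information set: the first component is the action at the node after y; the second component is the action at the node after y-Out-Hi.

Row for z/Hi/B/E (columns Out/a, Out/e, In/a, In/e): (7,3) (7,3) (7,3) (7,3).
Under z/Hi/B/E, Firm A's choice at the node after y-Out and at the node after y-Out-Lo and at the node after y-Out-Mid can never be reached regardless of what Firm B does, so varying those choices leaves every outcome unchanged.
Holding the reachable choices fixed and varying the unreachable ones freely already gives 3 × 2 × 2 = 12 equivalent strategies.
No other strategy reproduces this row, so those 12 are the full class: z/Lo/B/E, z/Lo/B/S, z/Lo/A/E, z/Lo/A/S, z/Mid/B/E, z/Mid/B/S, z/Mid/A/E, z/Mid/A/S, z/Hi/B/E, z/Hi/B/S, z/Hi/A/E, z/Hi/A/S.

12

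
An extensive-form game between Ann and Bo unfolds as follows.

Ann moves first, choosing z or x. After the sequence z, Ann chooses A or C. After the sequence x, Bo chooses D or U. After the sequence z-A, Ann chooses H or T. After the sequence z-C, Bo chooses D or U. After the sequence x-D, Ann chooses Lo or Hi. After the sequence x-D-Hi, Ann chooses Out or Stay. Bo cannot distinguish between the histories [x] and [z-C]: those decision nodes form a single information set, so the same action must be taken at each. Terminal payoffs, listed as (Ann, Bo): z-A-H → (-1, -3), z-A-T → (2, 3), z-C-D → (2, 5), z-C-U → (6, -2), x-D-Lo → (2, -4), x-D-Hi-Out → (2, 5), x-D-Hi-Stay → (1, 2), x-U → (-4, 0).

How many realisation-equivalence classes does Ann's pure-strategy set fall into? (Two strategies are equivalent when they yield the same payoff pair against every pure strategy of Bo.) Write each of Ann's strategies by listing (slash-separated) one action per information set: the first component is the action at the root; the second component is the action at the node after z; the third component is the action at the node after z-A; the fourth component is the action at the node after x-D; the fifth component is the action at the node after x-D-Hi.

6

Ann has 32 pure strategies: z/A/H/Lo/Out, z/A/H/Lo/Stay, z/A/H/Hi/Out, z/A/H/Hi/Stay, z/A/T/Lo/Out, z/A/T/Lo/Stay, z/A/T/Hi/Out, z/A/T/Hi/Stay, z/C/H/Lo/Out, z/C/H/Lo/Stay, z/C/H/Hi/Out, z/C/H/Hi/Stay, z/C/T/Lo/Out, z/C/T/Lo/Stay, z/C/T/Hi/Out, z/C/T/Hi/Stay, x/A/H/Lo/Out, x/A/H/Lo/Stay, x/A/H/Hi/Out, x/A/H/Hi/Stay, x/A/T/Lo/Out, x/A/T/Lo/Stay, x/A/T/Hi/Out, x/A/T/Hi/Stay, x/C/H/Lo/Out, x/C/H/Lo/Stay, x/C/H/Hi/Out, x/C/H/Hi/Stay, x/C/T/Lo/Out, x/C/T/Lo/Stay, x/C/T/Hi/Out, x/C/T/Hi/Stay. Columns: D, U.
{z/A/H/Lo/Out, z/A/H/Lo/Stay, z/A/H/Hi/Out, z/A/H/Hi/Stay} → row (-1,-3) (-1,-3)
{z/A/T/Lo/Out, z/A/T/Lo/Stay, z/A/T/Hi/Out, z/A/T/Hi/Stay} → row (2,3) (2,3)
{z/C/H/Lo/Out, z/C/H/Lo/Stay, z/C/H/Hi/Out, z/C/H/Hi/Stay, z/C/T/Lo/Out, z/C/T/Lo/Stay, z/C/T/Hi/Out, z/C/T/Hi/Stay} → row (2,5) (6,-2)
{x/A/H/Lo/Out, x/A/H/Lo/Stay, x/A/T/Lo/Out, x/A/T/Lo/Stay, x/C/H/Lo/Out, x/C/H/Lo/Stay, x/C/T/Lo/Out, x/C/T/Lo/Stay} → row (2,-4) (-4,0)
{x/A/H/Hi/Out, x/A/T/Hi/Out, x/C/H/Hi/Out, x/C/T/Hi/Out} → row (2,5) (-4,0)
{x/A/H/Hi/Stay, x/A/T/Hi/Stay, x/C/H/Hi/Stay, x/C/T/Hi/Stay} → row (1,2) (-4,0)
That's 6 distinct rows out of 32 strategies.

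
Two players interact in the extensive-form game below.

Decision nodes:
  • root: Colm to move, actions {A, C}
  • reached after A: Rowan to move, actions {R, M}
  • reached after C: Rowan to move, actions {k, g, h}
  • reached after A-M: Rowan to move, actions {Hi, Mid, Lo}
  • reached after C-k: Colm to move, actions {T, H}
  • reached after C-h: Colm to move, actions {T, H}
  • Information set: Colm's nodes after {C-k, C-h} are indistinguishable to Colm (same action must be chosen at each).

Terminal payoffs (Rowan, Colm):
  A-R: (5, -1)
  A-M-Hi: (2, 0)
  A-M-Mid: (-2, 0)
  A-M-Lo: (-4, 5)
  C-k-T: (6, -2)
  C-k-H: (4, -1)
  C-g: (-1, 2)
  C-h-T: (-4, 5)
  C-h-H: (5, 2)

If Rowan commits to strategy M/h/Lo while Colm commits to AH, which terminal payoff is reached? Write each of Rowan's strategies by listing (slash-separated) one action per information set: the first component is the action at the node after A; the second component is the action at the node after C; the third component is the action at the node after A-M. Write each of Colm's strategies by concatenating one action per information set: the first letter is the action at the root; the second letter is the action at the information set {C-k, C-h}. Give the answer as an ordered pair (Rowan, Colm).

Trace the play path from the root:
  Colm plays A
  Rowan plays M at [A]
  Rowan plays Lo at [A-M]
→ terminal payoff (-4, 5).
(Rowan's choice at the node after C is never reached on this path, so it doesn't affect the outcome.)

(-4, 5)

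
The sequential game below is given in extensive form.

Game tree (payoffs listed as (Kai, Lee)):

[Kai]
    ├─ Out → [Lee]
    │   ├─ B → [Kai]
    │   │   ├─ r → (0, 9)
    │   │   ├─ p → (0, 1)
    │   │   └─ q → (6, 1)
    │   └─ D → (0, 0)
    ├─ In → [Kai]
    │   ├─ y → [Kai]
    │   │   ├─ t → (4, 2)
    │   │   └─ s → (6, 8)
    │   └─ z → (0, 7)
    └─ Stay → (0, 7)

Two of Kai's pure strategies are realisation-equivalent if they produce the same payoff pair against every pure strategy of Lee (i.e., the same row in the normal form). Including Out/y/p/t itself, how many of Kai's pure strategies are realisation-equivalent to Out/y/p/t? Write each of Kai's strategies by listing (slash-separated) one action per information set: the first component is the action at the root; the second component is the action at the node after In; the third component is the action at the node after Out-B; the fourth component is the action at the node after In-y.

4

Row for Out/y/p/t (columns B, D): (0,1) (0,0).
Under Out/y/p/t, Kai's choice at the node after In and at the node after In-y can never be reached regardless of what Lee does, so varying those choices leaves every outcome unchanged.
Holding the reachable choices fixed and varying the unreachable ones freely already gives 2 × 2 = 4 equivalent strategies.
No other strategy reproduces this row, so those 4 are the full class: Out/y/p/t, Out/y/p/s, Out/z/p/t, Out/z/p/s.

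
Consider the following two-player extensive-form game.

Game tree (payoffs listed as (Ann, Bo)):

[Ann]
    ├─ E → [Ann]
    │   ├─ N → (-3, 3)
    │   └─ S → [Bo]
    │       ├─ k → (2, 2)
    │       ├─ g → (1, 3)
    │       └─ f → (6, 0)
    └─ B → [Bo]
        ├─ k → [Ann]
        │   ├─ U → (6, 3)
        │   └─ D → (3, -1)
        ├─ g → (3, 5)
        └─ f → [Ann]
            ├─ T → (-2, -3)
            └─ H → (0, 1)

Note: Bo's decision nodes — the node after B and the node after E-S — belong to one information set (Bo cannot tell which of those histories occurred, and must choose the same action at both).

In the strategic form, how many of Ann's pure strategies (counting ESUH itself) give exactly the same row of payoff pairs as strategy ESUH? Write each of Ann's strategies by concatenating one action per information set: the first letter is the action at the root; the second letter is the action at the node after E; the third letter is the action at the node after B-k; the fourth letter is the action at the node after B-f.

4

Row for ESUH (columns k, g, f): (2,2) (1,3) (6,0).
Under ESUH, Ann's choice at the node after B-k and at the node after B-f can never be reached regardless of what Bo does, so varying those choices leaves every outcome unchanged.
Holding the reachable choices fixed and varying the unreachable ones freely already gives 2 × 2 = 4 equivalent strategies.
No other strategy reproduces this row, so those 4 are the full class: ESUT, ESUH, ESDT, ESDH.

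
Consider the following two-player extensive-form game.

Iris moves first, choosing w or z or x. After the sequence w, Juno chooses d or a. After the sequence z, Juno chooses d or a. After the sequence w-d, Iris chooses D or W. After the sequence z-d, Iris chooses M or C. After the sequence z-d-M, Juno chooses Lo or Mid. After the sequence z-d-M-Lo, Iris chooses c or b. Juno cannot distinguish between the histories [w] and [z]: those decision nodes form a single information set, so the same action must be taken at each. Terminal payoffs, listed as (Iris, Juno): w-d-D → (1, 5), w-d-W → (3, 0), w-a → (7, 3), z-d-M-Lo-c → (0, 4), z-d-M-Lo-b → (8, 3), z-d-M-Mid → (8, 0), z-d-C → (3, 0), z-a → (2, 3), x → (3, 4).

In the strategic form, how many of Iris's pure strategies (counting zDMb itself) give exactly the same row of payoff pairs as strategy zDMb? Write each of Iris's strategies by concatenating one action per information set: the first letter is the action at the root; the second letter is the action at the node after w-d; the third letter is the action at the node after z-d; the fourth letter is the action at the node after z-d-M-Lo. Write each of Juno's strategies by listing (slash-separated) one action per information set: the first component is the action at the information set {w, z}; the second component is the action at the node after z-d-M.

Row for zDMb (columns d/Lo, d/Mid, a/Lo, a/Mid): (8,3) (8,0) (2,3) (2,3).
Under zDMb, Iris's choice at the node after w-d can never be reached regardless of what Juno does, so varying those choices leaves every outcome unchanged.
Holding the reachable choices fixed and varying the unreachable one freely already gives 2 equivalent strategies.
No other strategy reproduces this row, so those 2 are the full class: zDMb, zWMb.

2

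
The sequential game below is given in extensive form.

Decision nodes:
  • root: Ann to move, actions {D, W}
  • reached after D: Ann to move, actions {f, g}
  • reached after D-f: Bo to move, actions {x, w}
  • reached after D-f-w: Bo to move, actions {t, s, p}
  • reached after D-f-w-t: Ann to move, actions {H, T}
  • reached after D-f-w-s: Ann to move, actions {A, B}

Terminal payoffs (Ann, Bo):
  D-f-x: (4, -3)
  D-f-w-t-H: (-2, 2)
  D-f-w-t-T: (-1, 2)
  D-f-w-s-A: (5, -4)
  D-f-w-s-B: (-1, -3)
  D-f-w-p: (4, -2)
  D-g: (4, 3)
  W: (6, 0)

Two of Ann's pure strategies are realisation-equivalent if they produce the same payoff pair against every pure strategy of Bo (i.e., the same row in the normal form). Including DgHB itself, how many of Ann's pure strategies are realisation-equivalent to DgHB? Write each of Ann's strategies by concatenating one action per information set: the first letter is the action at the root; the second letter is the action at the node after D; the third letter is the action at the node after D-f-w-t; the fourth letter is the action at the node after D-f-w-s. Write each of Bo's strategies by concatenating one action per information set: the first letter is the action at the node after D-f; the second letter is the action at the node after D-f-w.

Row for DgHB (columns xt, xs, xp, wt, ws, wp): (4,3) (4,3) (4,3) (4,3) (4,3) (4,3).
Under DgHB, Ann's choice at the node after D-f-w-t and at the node after D-f-w-s can never be reached regardless of what Bo does, so varying those choices leaves every outcome unchanged.
Holding the reachable choices fixed and varying the unreachable ones freely already gives 2 × 2 = 4 equivalent strategies.
No other strategy reproduces this row, so those 4 are the full class: DgHA, DgHB, DgTA, DgTB.

4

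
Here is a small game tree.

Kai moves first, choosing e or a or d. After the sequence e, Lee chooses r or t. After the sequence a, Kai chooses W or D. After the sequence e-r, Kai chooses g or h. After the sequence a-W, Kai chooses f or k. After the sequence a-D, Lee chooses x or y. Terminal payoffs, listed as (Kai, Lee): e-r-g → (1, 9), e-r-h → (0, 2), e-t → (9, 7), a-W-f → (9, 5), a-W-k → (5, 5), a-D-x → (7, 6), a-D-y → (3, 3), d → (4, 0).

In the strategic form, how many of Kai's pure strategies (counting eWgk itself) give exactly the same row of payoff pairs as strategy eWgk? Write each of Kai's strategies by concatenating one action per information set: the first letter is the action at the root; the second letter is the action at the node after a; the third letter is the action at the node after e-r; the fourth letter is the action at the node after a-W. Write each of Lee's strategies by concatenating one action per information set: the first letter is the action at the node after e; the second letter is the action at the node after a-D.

Row for eWgk (columns rx, ry, tx, ty): (1,9) (1,9) (9,7) (9,7).
Under eWgk, Kai's choice at the node after a and at the node after a-W can never be reached regardless of what Lee does, so varying those choices leaves every outcome unchanged.
Holding the reachable choices fixed and varying the unreachable ones freely already gives 2 × 2 = 4 equivalent strategies.
No other strategy reproduces this row, so those 4 are the full class: eWgf, eWgk, eDgf, eDgk.

4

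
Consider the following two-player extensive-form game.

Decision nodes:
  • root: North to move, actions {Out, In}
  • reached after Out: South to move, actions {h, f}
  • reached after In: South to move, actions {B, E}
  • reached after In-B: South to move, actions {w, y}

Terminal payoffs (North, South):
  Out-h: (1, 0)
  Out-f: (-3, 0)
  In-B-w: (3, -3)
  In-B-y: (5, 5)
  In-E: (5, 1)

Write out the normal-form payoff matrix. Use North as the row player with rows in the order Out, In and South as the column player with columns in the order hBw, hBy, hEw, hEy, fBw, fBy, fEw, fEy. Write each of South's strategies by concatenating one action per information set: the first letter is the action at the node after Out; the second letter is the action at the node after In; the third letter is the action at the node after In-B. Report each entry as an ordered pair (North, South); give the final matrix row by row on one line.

Out: (1,0) (1,0) (1,0) (1,0) (-3,0) (-3,0) (-3,0) (-3,0) | In: (3,-3) (5,5) (5,1) (5,1) (3,-3) (5,5) (5,1) (5,1)

          hBw      hBy      hEw      hEy      fBw      fBy      fEw      fEy
 Out    (1,0)    (1,0)    (1,0)    (1,0)   (-3,0)   (-3,0)   (-3,0)   (-3,0)
  In   (3,-3)    (5,5)    (5,1)    (5,1)   (3,-3)    (5,5)    (5,1)    (5,1)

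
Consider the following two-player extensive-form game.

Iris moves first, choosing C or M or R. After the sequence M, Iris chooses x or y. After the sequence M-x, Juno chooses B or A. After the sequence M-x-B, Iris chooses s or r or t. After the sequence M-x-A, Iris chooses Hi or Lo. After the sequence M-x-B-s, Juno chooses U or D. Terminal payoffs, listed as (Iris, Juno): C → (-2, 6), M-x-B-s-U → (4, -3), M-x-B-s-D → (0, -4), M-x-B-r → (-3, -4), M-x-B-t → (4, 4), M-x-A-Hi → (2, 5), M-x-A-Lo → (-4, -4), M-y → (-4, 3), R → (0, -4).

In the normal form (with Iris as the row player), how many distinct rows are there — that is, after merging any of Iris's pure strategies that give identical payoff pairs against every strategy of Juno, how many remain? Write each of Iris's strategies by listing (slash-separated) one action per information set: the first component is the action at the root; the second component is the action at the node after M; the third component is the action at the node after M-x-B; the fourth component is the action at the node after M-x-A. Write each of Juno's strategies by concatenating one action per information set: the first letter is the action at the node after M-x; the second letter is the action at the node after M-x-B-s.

9

Iris has 36 pure strategies: C/x/s/Hi, C/x/s/Lo, C/x/r/Hi, C/x/r/Lo, C/x/t/Hi, C/x/t/Lo, C/y/s/Hi, C/y/s/Lo, C/y/r/Hi, C/y/r/Lo, C/y/t/Hi, C/y/t/Lo, M/x/s/Hi, M/x/s/Lo, M/x/r/Hi, M/x/r/Lo, M/x/t/Hi, M/x/t/Lo, M/y/s/Hi, M/y/s/Lo, M/y/r/Hi, M/y/r/Lo, M/y/t/Hi, M/y/t/Lo, R/x/s/Hi, R/x/s/Lo, R/x/r/Hi, R/x/r/Lo, R/x/t/Hi, R/x/t/Lo, R/y/s/Hi, R/y/s/Lo, R/y/r/Hi, R/y/r/Lo, R/y/t/Hi, R/y/t/Lo. Columns: BU, BD, AU, AD.
{C/x/s/Hi, C/x/s/Lo, C/x/r/Hi, C/x/r/Lo, C/x/t/Hi, C/x/t/Lo, C/y/s/Hi, C/y/s/Lo, C/y/r/Hi, C/y/r/Lo, C/y/t/Hi, C/y/t/Lo} → row (-2,6) (-2,6) (-2,6) (-2,6)
{M/x/s/Hi} → row (4,-3) (0,-4) (2,5) (2,5)
{M/x/s/Lo} → row (4,-3) (0,-4) (-4,-4) (-4,-4)
{M/x/r/Hi} → row (-3,-4) (-3,-4) (2,5) (2,5)
{M/x/r/Lo} → row (-3,-4) (-3,-4) (-4,-4) (-4,-4)
{M/x/t/Hi} → row (4,4) (4,4) (2,5) (2,5)
{M/x/t/Lo} → row (4,4) (4,4) (-4,-4) (-4,-4)
{M/y/s/Hi, M/y/s/Lo, M/y/r/Hi, M/y/r/Lo, M/y/t/Hi, M/y/t/Lo} → row (-4,3) (-4,3) (-4,3) (-4,3)
{R/x/s/Hi, R/x/s/Lo, R/x/r/Hi, R/x/r/Lo, R/x/t/Hi, R/x/t/Lo, R/y/s/Hi, R/y/s/Lo, R/y/r/Hi, R/y/r/Lo, R/y/t/Hi, R/y/t/Lo} → row (0,-4) (0,-4) (0,-4) (0,-4)
That's 9 distinct rows out of 36 strategies.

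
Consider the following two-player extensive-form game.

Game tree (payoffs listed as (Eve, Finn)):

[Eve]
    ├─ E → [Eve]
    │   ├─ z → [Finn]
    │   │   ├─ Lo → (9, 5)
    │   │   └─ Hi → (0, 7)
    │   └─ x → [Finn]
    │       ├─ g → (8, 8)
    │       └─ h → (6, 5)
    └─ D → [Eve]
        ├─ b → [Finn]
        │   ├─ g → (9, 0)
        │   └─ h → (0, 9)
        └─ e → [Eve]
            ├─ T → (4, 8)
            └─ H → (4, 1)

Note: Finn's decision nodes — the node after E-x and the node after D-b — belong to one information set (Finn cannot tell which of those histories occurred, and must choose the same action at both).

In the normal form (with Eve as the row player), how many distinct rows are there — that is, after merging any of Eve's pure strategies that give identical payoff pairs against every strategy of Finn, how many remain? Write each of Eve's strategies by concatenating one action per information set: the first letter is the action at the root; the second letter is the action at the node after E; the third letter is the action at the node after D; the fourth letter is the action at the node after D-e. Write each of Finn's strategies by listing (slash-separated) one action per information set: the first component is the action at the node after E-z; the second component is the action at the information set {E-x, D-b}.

5

Eve has 16 pure strategies: EzbT, EzbH, EzeT, EzeH, ExbT, ExbH, ExeT, ExeH, DzbT, DzbH, DzeT, DzeH, DxbT, DxbH, DxeT, DxeH. Columns: Lo/g, Lo/h, Hi/g, Hi/h.
{EzbT, EzbH, EzeT, EzeH} → row (9,5) (9,5) (0,7) (0,7)
{ExbT, ExbH, ExeT, ExeH} → row (8,8) (6,5) (8,8) (6,5)
{DzbT, DzbH, DxbT, DxbH} → row (9,0) (0,9) (9,0) (0,9)
{DzeT, DxeT} → row (4,8) (4,8) (4,8) (4,8)
{DzeH, DxeH} → row (4,1) (4,1) (4,1) (4,1)
That's 5 distinct rows out of 16 strategies.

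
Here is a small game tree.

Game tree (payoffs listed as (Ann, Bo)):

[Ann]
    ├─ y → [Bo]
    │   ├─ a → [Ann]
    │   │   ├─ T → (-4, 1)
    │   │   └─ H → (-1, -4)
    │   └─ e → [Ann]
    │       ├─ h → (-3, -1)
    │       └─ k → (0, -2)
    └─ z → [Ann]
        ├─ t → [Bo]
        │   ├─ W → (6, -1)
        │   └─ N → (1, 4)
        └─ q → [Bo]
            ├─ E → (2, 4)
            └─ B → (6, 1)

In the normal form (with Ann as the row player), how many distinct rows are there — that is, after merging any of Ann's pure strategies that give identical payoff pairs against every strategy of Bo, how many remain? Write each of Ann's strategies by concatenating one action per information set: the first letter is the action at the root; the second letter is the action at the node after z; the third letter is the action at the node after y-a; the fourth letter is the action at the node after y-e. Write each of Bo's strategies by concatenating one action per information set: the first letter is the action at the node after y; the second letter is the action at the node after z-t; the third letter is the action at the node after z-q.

Ann has 16 pure strategies: ytTh, ytTk, ytHh, ytHk, yqTh, yqTk, yqHh, yqHk, ztTh, ztTk, ztHh, ztHk, zqTh, zqTk, zqHh, zqHk. Columns: aWE, aWB, aNE, aNB, eWE, eWB, eNE, eNB.
{ytTh, yqTh} → row (-4,1) (-4,1) (-4,1) (-4,1) (-3,-1) (-3,-1) (-3,-1) (-3,-1)
{ytTk, yqTk} → row (-4,1) (-4,1) (-4,1) (-4,1) (0,-2) (0,-2) (0,-2) (0,-2)
{ytHh, yqHh} → row (-1,-4) (-1,-4) (-1,-4) (-1,-4) (-3,-1) (-3,-1) (-3,-1) (-3,-1)
{ytHk, yqHk} → row (-1,-4) (-1,-4) (-1,-4) (-1,-4) (0,-2) (0,-2) (0,-2) (0,-2)
{ztTh, ztTk, ztHh, ztHk} → row (6,-1) (6,-1) (1,4) (1,4) (6,-1) (6,-1) (1,4) (1,4)
{zqTh, zqTk, zqHh, zqHk} → row (2,4) (6,1) (2,4) (6,1) (2,4) (6,1) (2,4) (6,1)
That's 6 distinct rows out of 16 strategies.

6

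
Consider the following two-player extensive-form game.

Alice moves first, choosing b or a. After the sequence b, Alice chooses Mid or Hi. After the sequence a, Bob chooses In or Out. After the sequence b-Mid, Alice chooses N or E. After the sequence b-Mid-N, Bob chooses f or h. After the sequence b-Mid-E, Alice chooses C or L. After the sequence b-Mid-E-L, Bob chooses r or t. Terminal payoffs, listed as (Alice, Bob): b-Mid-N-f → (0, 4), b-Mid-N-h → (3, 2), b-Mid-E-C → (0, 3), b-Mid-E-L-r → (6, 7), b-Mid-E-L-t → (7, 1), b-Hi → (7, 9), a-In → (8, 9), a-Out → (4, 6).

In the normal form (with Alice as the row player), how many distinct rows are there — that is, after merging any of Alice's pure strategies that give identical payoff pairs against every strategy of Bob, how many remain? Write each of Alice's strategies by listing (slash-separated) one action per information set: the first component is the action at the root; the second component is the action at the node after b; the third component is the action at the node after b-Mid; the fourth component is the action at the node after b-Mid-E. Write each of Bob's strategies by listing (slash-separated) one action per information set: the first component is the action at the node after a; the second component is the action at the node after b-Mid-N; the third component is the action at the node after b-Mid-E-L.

5

Alice has 16 pure strategies: b/Mid/N/C, b/Mid/N/L, b/Mid/E/C, b/Mid/E/L, b/Hi/N/C, b/Hi/N/L, b/Hi/E/C, b/Hi/E/L, a/Mid/N/C, a/Mid/N/L, a/Mid/E/C, a/Mid/E/L, a/Hi/N/C, a/Hi/N/L, a/Hi/E/C, a/Hi/E/L. Columns: In/f/r, In/f/t, In/h/r, In/h/t, Out/f/r, Out/f/t, Out/h/r, Out/h/t.
{b/Mid/N/C, b/Mid/N/L} → row (0,4) (0,4) (3,2) (3,2) (0,4) (0,4) (3,2) (3,2)
{b/Mid/E/C} → row (0,3) (0,3) (0,3) (0,3) (0,3) (0,3) (0,3) (0,3)
{b/Mid/E/L} → row (6,7) (7,1) (6,7) (7,1) (6,7) (7,1) (6,7) (7,1)
{b/Hi/N/C, b/Hi/N/L, b/Hi/E/C, b/Hi/E/L} → row (7,9) (7,9) (7,9) (7,9) (7,9) (7,9) (7,9) (7,9)
{a/Mid/N/C, a/Mid/N/L, a/Mid/E/C, a/Mid/E/L, a/Hi/N/C, a/Hi/N/L, a/Hi/E/C, a/Hi/E/L} → row (8,9) (8,9) (8,9) (8,9) (4,6) (4,6) (4,6) (4,6)
That's 5 distinct rows out of 16 strategies.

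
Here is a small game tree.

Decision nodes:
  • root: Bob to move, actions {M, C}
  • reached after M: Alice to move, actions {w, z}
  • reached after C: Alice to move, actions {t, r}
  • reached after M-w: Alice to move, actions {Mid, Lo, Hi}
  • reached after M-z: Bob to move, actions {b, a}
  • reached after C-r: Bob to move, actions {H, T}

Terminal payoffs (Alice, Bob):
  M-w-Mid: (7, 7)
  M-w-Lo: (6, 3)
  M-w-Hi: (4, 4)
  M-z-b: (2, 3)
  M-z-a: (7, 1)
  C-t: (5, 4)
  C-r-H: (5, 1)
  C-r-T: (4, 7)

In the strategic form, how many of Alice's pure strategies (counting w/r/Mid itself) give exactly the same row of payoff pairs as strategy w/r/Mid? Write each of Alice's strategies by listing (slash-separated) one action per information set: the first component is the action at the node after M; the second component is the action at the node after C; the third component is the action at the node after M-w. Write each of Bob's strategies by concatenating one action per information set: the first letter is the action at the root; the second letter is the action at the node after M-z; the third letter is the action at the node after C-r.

1

Row for w/r/Mid (columns MbH, MbT, MaH, MaT, CbH, CbT, CaH, CaT): (7,7) (7,7) (7,7) (7,7) (5,1) (4,7) (5,1) (4,7).
Every one of Alice's information sets is on the play path for some reply by Bob when Alice follows w/r/Mid.
Changing the action at any of them therefore changes at least one column, so only w/r/Mid itself gives this row.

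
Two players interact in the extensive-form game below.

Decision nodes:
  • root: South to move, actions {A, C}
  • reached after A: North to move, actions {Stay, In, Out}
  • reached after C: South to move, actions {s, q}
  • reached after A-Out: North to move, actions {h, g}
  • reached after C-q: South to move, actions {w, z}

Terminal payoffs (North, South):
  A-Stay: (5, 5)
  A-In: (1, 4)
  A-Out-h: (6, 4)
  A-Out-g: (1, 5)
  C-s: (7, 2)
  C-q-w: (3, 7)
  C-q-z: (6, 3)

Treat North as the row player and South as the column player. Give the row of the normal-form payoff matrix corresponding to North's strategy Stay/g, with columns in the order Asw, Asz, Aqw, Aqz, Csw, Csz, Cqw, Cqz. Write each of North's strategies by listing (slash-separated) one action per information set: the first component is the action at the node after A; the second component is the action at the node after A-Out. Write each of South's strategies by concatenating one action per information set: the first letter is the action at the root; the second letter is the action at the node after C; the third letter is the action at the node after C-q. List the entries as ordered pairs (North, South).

(5,5) (5,5) (5,5) (5,5) (7,2) (7,2) (3,7) (6,3)

vs Asw: South plays A → North plays Stay at [A] → (5, 5)
vs Asz: South plays A → North plays Stay at [A] → (5, 5)
vs Aqw: South plays A → North plays Stay at [A] → (5, 5)
vs Aqz: South plays A → North plays Stay at [A] → (5, 5)
vs Csw: South plays C → South plays s at [C] → (7, 2)
vs Csz: South plays C → South plays s at [C] → (7, 2)
vs Cqw: South plays C → South plays q at [C] → South plays w at [C-q] → (3, 7)
vs Cqz: South plays C → South plays q at [C] → South plays z at [C-q] → (6, 3)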